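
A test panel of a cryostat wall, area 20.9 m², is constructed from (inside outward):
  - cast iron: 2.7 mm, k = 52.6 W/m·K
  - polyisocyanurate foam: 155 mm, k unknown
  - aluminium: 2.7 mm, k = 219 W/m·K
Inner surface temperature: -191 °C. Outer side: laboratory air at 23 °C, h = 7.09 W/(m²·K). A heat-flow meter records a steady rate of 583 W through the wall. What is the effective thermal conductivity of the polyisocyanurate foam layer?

Thermal resistances in series:
R_cast iron = L/(kA) = 0.0027/(52.6×20.9) = 2.456×10^-6 K/W
R_aluminium = L/(kA) = 0.0027/(219×20.9) = 5.899×10^-7 K/W
R_outer film = 1/(h_o·A) = 1/(7.09×20.9) = 0.006749 K/W
Sum of known resistances R_other = 0.006752 K/W
Total R = ΔT/Q = 214/583 = 0.3671 K/W
R_polyisocyanurate foam = R_total − R_other = 0.3603 K/W
k = L/(R·A) = 0.155/(0.3603×20.9)

k ≈ 0.0206 W/(m·K)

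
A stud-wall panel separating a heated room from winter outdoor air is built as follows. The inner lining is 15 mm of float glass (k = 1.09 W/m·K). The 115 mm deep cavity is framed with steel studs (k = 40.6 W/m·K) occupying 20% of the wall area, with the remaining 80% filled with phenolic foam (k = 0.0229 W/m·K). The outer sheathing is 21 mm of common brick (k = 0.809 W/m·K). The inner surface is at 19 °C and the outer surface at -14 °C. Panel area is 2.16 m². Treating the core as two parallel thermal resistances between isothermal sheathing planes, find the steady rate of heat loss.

Sheathing layers in series; stud and cavity paths in parallel between them.
R_inner = 0.015/(1.09×2.16) = 0.006371 K/W
R_stud  = 0.115/(40.6×0.2×2.16) = 0.006557 K/W
R_cav   = 0.115/(0.0229×0.8×2.16) = 2.906 K/W
1/R_core = 1/R_stud + 1/R_cav → R_core = 0.006542 K/W
R_outer = 0.021/(0.809×2.16) = 0.01202 K/W
R_total = 0.02493 K/W
Q = ΔT/R_total = 33/0.02493

Q ≈ 1320 W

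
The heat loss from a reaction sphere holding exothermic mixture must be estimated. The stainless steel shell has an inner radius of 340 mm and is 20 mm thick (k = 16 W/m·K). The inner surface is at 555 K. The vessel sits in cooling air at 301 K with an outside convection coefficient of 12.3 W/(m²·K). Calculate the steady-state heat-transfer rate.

Q ≈ 5010 W

Each spherical layer contributes R = (1/r_i − 1/r_o)/(4πk):
R_stainless steel shell = (1/0.34 − 1/0.36)/(4π×16) = 8.127×10^-4 K/W
R_outer film = 1/(h·4πr_o²) = 1/(12.3×4π×0.36²) = 0.04992 K/W
R_total = 0.05073 K/W
Q = ΔT/R_total = 254/0.05073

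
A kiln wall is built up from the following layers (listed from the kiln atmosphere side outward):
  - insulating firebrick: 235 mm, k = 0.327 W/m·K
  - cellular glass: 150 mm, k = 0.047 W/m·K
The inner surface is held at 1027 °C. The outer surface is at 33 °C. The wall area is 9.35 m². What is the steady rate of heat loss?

Treating each layer as a thermal resistance in series:
R_insulating firebrick = L/(kA) = 0.235/(0.327×9.35) = 0.07686 K/W
R_cellular glass = L/(kA) = 0.15/(0.047×9.35) = 0.3413 K/W
R_total = 0.4182 K/W
Q = ΔT / R_total = 994 / 0.4182

Q ≈ 2380 W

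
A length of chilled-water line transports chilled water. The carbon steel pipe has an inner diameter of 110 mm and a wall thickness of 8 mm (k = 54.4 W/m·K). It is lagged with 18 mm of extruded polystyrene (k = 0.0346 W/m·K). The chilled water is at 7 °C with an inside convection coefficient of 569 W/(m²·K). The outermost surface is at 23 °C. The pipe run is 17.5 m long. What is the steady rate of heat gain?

Q ≈ 241 W

For a radial system each layer contributes R = ln(r_out/r_in)/(2πkL); films add R = 1/(hA).
R_inner film = 1/(h_i·2πr₁L) = 1/(569×2π×0.055×17.5) = 2.906×10^-4 K/W
R_carbon steel pipe wall = ln(63/55)/(2π×54.4×17.5) = 2.27×10^-5 K/W
R_extruded polystyrene = ln(81/63)/(2π×0.0346×17.5) = 0.06606 K/W
R_total = 0.06637 K/W
Q = ΔT/R_total = 16/0.06637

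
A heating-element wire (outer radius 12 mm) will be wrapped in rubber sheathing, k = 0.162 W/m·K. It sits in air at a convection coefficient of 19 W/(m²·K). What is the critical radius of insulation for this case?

r_cr ≈ 8.53 mm

For a cylinder r_cr = k/h = 0.162/19
r_cr = 8.53 mm; since the bare radius (12 mm) is above r_cr, any added insulation will reduce heat loss.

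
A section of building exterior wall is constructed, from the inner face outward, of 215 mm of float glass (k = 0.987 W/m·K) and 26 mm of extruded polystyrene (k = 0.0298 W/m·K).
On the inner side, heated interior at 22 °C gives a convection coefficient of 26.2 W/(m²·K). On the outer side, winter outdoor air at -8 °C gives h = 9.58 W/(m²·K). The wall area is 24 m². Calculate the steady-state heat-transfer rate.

Model the wall as resistances in series:
R_inner film = 1/(h_i·A) = 1/(26.2×24) = 0.00159 K/W
R_float glass = L/(kA) = 0.215/(0.987×24) = 0.009076 K/W
R_extruded polystyrene = L/(kA) = 0.026/(0.0298×24) = 0.03635 K/W
R_outer film = 1/(h_o·A) = 1/(9.58×24) = 0.004349 K/W
R_total = 0.05137 K/W
Q = ΔT / R_total = 30 / 0.05137

Q ≈ 584 W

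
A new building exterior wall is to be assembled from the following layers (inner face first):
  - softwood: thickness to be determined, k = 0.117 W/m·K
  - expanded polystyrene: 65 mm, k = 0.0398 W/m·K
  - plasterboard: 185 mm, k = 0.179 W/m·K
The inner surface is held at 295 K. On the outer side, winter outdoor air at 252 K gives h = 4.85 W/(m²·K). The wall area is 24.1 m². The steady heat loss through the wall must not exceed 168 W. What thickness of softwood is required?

Using the resistance-network approach (series):
R_expanded polystyrene = L/(kA) = 0.065/(0.0398×24.1) = 0.06777 K/W
R_plasterboard = L/(kA) = 0.185/(0.179×24.1) = 0.04288 K/W
R_outer film = 1/(h_o·A) = 1/(4.85×24.1) = 0.008555 K/W
Sum of the known resistances R_other = 0.1192 K/W
Required total resistance R_tot = ΔT/Q_allow = 43/168 = 0.256 K/W
R_softwood = R_tot − R_other = 0.1367 K/W
L = R·k·A = 0.1367×0.117×24.1

L ≈ 386 mm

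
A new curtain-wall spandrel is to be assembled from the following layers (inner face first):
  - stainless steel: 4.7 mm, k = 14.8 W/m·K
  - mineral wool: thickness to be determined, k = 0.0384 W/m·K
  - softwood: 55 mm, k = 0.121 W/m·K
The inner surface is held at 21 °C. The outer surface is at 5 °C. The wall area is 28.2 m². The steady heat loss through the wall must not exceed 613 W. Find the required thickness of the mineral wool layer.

Model the wall as resistances in series:
R_stainless steel = L/(kA) = 0.0047/(14.8×28.2) = 1.126×10^-5 K/W
R_softwood = L/(kA) = 0.055/(0.121×28.2) = 0.01612 K/W
Sum of the known resistances R_other = 0.01613 K/W
Required total resistance R_tot = ΔT/Q_allow = 16/613 = 0.0261 K/W
R_mineral wool = R_tot − R_other = 0.009971 K/W
L = R·k·A = 0.009971×0.0384×28.2

L ≈ 10.8 mm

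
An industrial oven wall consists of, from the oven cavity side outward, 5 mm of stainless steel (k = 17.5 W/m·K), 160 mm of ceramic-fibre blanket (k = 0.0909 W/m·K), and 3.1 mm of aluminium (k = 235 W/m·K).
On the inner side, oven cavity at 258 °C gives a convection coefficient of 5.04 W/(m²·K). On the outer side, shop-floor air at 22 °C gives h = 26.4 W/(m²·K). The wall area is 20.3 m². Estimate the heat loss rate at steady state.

Series thermal resistances:
R_inner film = 1/(h_i·A) = 1/(5.04×20.3) = 0.009774 K/W
R_stainless steel = L/(kA) = 0.005/(17.5×20.3) = 1.407×10^-5 K/W
R_ceramic-fibre blanket = L/(kA) = 0.16/(0.0909×20.3) = 0.08671 K/W
R_aluminium = L/(kA) = 0.0031/(235×20.3) = 6.498×10^-7 K/W
R_outer film = 1/(h_o·A) = 1/(26.4×20.3) = 0.001866 K/W
R_total = 0.09836 K/W
Q = ΔT / R_total = 236 / 0.09836

Q ≈ 2400 W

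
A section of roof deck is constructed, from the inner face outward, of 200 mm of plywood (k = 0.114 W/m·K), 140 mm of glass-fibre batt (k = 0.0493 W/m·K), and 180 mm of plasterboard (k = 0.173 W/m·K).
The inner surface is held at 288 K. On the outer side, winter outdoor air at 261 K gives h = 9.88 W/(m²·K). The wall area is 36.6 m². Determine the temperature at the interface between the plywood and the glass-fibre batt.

T ≈ 280 K

Thermal resistances in series:
R_plywood = L/(kA) = 0.2/(0.114×36.6) = 0.04793 K/W
R_glass-fibre batt = L/(kA) = 0.14/(0.0493×36.6) = 0.07759 K/W
R_plasterboard = L/(kA) = 0.18/(0.173×36.6) = 0.02843 K/W
R_outer film = 1/(h_o·A) = 1/(9.88×36.6) = 0.002765 K/W
R_total = 0.1567 K/W;  Q = ΔT/R_total = 27/0.1567 = 172.3 W
T_interface = T_inner − Q·ΣR(inner→interface) = 288 − 172×0.04793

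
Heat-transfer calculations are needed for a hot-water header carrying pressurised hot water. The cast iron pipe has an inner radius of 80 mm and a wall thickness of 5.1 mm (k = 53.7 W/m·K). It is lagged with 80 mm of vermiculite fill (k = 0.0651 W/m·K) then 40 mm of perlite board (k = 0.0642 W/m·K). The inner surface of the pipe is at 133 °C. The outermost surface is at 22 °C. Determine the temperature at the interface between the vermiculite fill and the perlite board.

T ≈ 49.7 °C

Per-layer cylindrical resistances, series-summed:
R_cast iron pipe wall = ln(85.1/80)/(2π×53.7×1) = 1.832×10^-4 K/W
R_vermiculite fill = ln(165.1/85.1)/(2π×0.0651×1) = 1.62 K/W
R_perlite board = ln(205.1/165.1)/(2π×0.0642×1) = 0.5378 K/W
R_total = 2.158 K/W
Q = ΔT/R_total = 111/2.158
Q = 51.4 W/m
T_interface = T_inner − Q·ΣR(inner→interface) = 133 − 51.4×1.62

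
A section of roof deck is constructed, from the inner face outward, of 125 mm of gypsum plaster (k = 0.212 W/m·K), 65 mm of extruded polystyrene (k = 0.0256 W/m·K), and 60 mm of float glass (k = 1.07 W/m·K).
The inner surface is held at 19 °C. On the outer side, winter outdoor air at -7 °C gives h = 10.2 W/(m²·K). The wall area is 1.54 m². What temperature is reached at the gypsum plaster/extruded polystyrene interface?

T ≈ 14.3 °C

Series thermal resistances:
R_gypsum plaster = L/(kA) = 0.125/(0.212×1.54) = 0.3829 K/W
R_extruded polystyrene = L/(kA) = 0.065/(0.0256×1.54) = 1.649 K/W
R_float glass = L/(kA) = 0.06/(1.07×1.54) = 0.03641 K/W
R_outer film = 1/(h_o·A) = 1/(10.2×1.54) = 0.06366 K/W
R_total = 2.132 K/W;  Q = ΔT/R_total = 26/2.132 = 12.2 W
T_interface = T_inner − Q·ΣR(inner→interface) = 19 − 12.2×0.3829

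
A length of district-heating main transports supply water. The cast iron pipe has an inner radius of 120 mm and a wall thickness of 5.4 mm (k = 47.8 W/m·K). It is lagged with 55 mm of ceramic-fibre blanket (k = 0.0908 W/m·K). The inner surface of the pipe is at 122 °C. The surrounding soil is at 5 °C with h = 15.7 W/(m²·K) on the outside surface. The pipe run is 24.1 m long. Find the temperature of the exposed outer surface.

Cylindrical conduction, so R = ln(r₂/r₁)/(2πkL) per layer, in series:
R_cast iron pipe wall = ln(125.4/120)/(2π×47.8×24.1) = 6.081×10^-6 K/W
R_ceramic-fibre blanket = ln(180.4/125.4)/(2π×0.0908×24.1) = 0.02645 K/W
R_outer film = 1/(h_o·2πr_oL) = 1/(15.7×2π×0.1804×24.1) = 0.002332 K/W
R_total = 0.02879 K/W
Q = ΔT/R_total = 117/0.02879
Q = 4060 W
T_interface = T_inner − Q·ΣR(inner→interface) = 122 − 4060×0.02646

T ≈ 14.5 °C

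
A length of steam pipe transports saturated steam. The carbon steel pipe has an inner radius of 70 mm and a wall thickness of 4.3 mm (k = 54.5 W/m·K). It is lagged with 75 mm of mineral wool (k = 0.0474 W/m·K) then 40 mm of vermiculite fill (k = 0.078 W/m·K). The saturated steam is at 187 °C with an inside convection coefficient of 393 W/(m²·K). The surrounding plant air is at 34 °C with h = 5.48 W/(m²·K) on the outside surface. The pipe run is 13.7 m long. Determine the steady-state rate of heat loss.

Q ≈ 702 W

Per-layer cylindrical resistances, series-summed:
R_inner film = 1/(h_i·2πr₁L) = 1/(393×2π×0.07×13.7) = 4.223×10^-4 K/W
R_carbon steel pipe wall = ln(74.3/70)/(2π×54.5×13.7) = 1.271×10^-5 K/W
R_mineral wool = ln(149.3/74.3)/(2π×0.0474×13.7) = 0.171 K/W
R_vermiculite fill = ln(189.3/149.3)/(2π×0.078×13.7) = 0.03535 K/W
R_outer film = 1/(h_o·2πr_oL) = 1/(5.48×2π×0.1893×13.7) = 0.0112 K/W
R_total = 0.218 K/W
Q = ΔT/R_total = 153/0.218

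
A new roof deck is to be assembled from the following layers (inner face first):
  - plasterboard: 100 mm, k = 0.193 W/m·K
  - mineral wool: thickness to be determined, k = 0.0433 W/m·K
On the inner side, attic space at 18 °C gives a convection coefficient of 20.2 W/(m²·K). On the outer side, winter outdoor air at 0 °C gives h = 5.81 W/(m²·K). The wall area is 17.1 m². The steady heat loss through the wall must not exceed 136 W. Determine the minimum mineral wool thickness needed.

Treating each layer as a thermal resistance in series:
R_inner film = 1/(h_i·A) = 1/(20.2×17.1) = 0.002895 K/W
R_plasterboard = L/(kA) = 0.1/(0.193×17.1) = 0.0303 K/W
R_outer film = 1/(h_o·A) = 1/(5.81×17.1) = 0.01007 K/W
Sum of the known resistances R_other = 0.04326 K/W
Required total resistance R_tot = ΔT/Q_allow = 18/136 = 0.1324 K/W
R_mineral wool = R_tot − R_other = 0.08909 K/W
L = R·k·A = 0.08909×0.0433×17.1

L ≈ 66 mm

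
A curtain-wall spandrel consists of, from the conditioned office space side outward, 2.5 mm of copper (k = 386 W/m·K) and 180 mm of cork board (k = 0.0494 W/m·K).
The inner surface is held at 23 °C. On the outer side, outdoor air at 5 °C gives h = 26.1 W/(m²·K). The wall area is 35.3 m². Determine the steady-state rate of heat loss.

Q ≈ 173 W

Treating each layer as a thermal resistance in series:
R_copper = L/(kA) = 0.0025/(386×35.3) = 1.835×10^-7 K/W
R_cork board = L/(kA) = 0.18/(0.0494×35.3) = 0.1032 K/W
R_outer film = 1/(h_o·A) = 1/(26.1×35.3) = 0.001085 K/W
R_total = 0.1043 K/W
Q = ΔT / R_total = 18 / 0.1043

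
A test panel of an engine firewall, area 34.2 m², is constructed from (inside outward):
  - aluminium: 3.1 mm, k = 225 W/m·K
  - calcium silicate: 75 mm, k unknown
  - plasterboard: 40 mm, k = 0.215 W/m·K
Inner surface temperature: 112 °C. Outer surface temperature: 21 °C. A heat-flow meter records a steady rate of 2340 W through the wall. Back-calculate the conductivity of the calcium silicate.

Series thermal resistances:
R_aluminium = L/(kA) = 0.0031/(225×34.2) = 4.029×10^-7 K/W
R_plasterboard = L/(kA) = 0.04/(0.215×34.2) = 0.00544 K/W
Sum of known resistances R_other = 0.00544 K/W
Total R = ΔT/Q = 91/2340 = 0.03889 K/W
R_calcium silicate = R_total − R_other = 0.03345 K/W
k = L/(R·A) = 0.075/(0.03345×34.2)

k ≈ 0.0656 W/(m·K)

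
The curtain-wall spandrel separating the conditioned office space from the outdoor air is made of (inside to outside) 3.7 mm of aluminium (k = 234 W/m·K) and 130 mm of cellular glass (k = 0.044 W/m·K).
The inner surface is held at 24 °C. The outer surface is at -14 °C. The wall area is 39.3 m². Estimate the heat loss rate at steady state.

Thermal resistances in series:
R_aluminium = L/(kA) = 0.0037/(234×39.3) = 4.023×10^-7 K/W
R_cellular glass = L/(kA) = 0.13/(0.044×39.3) = 0.07518 K/W
R_total = 0.07518 K/W
Q = ΔT / R_total = 38 / 0.07518

Q ≈ 505 W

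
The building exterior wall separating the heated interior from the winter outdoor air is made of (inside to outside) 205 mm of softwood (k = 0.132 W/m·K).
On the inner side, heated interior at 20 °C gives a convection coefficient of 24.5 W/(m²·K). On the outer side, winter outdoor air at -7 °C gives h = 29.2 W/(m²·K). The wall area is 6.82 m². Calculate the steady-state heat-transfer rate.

Treating each layer as a thermal resistance in series:
R_inner film = 1/(h_i·A) = 1/(24.5×6.82) = 0.005985 K/W
R_softwood = L/(kA) = 0.205/(0.132×6.82) = 0.2277 K/W
R_outer film = 1/(h_o·A) = 1/(29.2×6.82) = 0.005021 K/W
R_total = 0.2387 K/W
Q = ΔT / R_total = 27 / 0.2387

Q ≈ 113 W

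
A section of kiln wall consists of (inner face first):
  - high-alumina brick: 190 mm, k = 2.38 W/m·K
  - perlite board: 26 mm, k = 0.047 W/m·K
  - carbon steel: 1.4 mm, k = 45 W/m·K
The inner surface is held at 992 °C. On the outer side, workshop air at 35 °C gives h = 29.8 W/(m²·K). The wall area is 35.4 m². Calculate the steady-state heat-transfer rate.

Q ≈ 50800 W

Using the resistance-network approach (series):
R_high-alumina brick = L/(kA) = 0.19/(2.38×35.4) = 0.002255 K/W
R_perlite board = L/(kA) = 0.026/(0.047×35.4) = 0.01563 K/W
R_carbon steel = L/(kA) = 0.0014/(45×35.4) = 8.788×10^-7 K/W
R_outer film = 1/(h_o·A) = 1/(29.8×35.4) = 9.479×10^-4 K/W
R_total = 0.01883 K/W
Q = ΔT / R_total = 957 / 0.01883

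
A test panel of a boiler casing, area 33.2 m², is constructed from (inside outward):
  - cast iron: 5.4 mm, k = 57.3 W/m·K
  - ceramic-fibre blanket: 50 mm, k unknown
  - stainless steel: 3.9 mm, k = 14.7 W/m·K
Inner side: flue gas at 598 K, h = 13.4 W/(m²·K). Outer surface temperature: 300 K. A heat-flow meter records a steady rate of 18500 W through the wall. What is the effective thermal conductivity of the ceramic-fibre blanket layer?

Using the resistance-network approach (series):
R_inner film = 1/(h_i·A) = 1/(13.4×33.2) = 0.002248 K/W
R_cast iron = L/(kA) = 0.0054/(57.3×33.2) = 2.839×10^-6 K/W
R_stainless steel = L/(kA) = 0.0039/(14.7×33.2) = 7.991×10^-6 K/W
Sum of known resistances R_other = 0.002259 K/W
Total R = ΔT/Q = 298/18500 = 0.01611 K/W
R_ceramic-fibre blanket = R_total − R_other = 0.01385 K/W
k = L/(R·A) = 0.05/(0.01385×33.2)

k ≈ 0.109 W/(m·K)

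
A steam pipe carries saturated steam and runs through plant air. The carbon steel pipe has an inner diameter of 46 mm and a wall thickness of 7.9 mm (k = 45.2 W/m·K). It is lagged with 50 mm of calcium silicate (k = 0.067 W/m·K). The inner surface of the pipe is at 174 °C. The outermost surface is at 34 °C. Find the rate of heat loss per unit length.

q′ ≈ 61.2 W/m

Cylindrical conduction, so R = ln(r₂/r₁)/(2πkL) per layer, in series:
R_carbon steel pipe wall = ln(30.9/23)/(2π×45.2×1) = 0.00104 K/W
R_calcium silicate = ln(80.9/30.9)/(2π×0.067×1) = 2.286 K/W
R_total = 2.287 K/W
Q = ΔT/R_total = 140/2.287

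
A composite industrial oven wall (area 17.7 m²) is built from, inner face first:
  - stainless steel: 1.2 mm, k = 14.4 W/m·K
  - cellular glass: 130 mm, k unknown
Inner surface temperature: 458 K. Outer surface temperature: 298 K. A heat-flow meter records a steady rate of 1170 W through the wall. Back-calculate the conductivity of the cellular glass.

Treating each layer as a thermal resistance in series:
R_stainless steel = L/(kA) = 0.0012/(14.4×17.7) = 4.708×10^-6 K/W
Sum of known resistances R_other = 4.708×10^-6 K/W
Total R = ΔT/Q = 160/1170 = 0.1368 K/W
R_cellular glass = R_total − R_other = 0.1367 K/W
k = L/(R·A) = 0.13/(0.1367×17.7)

k ≈ 0.0537 W/(m·K)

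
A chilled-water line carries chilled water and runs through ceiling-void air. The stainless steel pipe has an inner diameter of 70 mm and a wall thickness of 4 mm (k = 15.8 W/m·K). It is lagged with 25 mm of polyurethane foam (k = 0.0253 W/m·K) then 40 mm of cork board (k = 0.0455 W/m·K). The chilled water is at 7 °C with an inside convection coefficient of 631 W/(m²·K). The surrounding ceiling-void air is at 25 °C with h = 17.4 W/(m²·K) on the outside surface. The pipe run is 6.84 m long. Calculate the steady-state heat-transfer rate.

Q ≈ 25.1 W

Treating each annulus and film as a series resistance:
R_inner film = 1/(h_i·2πr₁L) = 1/(631×2π×0.035×6.84) = 0.001054 K/W
R_stainless steel pipe wall = ln(39/35)/(2π×15.8×6.84) = 1.594×10^-4 K/W
R_polyurethane foam = ln(64/39)/(2π×0.0253×6.84) = 0.4555 K/W
R_cork board = ln(104/64)/(2π×0.0455×6.84) = 0.2483 K/W
R_outer film = 1/(h_o·2πr_oL) = 1/(17.4×2π×0.104×6.84) = 0.01286 K/W
R_total = 0.7179 K/W
Q = ΔT/R_total = 18/0.7179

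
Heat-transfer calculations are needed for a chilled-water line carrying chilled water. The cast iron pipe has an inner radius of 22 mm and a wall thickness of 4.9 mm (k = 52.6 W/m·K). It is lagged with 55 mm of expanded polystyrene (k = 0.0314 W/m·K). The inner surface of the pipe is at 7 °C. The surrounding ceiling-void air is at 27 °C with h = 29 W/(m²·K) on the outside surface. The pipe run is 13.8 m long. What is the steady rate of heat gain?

Q ≈ 48.3 W

Cylindrical conduction, so R = ln(r₂/r₁)/(2πkL) per layer, in series:
R_cast iron pipe wall = ln(26.9/22)/(2π×52.6×13.8) = 4.409×10^-5 K/W
R_expanded polystyrene = ln(81.9/26.9)/(2π×0.0314×13.8) = 0.4089 K/W
R_outer film = 1/(h_o·2πr_oL) = 1/(29×2π×0.0819×13.8) = 0.004856 K/W
R_total = 0.4138 K/W
Q = ΔT/R_total = 20/0.4138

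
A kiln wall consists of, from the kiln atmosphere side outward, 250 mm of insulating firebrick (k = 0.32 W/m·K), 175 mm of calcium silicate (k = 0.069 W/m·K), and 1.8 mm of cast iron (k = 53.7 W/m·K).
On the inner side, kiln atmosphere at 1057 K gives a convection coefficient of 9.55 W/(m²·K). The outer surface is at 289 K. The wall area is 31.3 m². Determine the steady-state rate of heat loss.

Using the resistance-network approach (series):
R_inner film = 1/(h_i·A) = 1/(9.55×31.3) = 0.003345 K/W
R_insulating firebrick = L/(kA) = 0.25/(0.32×31.3) = 0.02496 K/W
R_calcium silicate = L/(kA) = 0.175/(0.069×31.3) = 0.08103 K/W
R_cast iron = L/(kA) = 0.0018/(53.7×31.3) = 1.071×10^-6 K/W
R_total = 0.1093 K/W
Q = ΔT / R_total = 768 / 0.1093

Q ≈ 7020 W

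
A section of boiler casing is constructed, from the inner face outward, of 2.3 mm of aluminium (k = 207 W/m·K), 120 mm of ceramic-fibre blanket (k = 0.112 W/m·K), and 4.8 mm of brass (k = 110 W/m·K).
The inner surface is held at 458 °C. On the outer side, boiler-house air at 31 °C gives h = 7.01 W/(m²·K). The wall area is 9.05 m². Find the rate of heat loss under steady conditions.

Treating each layer as a thermal resistance in series:
R_aluminium = L/(kA) = 0.0023/(207×9.05) = 1.228×10^-6 K/W
R_ceramic-fibre blanket = L/(kA) = 0.12/(0.112×9.05) = 0.1184 K/W
R_brass = L/(kA) = 0.0048/(110×9.05) = 4.822×10^-6 K/W
R_outer film = 1/(h_o·A) = 1/(7.01×9.05) = 0.01576 K/W
R_total = 0.1342 K/W
Q = ΔT / R_total = 427 / 0.1342

Q ≈ 3180 W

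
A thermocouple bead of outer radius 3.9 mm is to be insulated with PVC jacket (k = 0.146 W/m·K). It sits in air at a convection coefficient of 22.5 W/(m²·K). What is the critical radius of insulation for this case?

For a sphere r_cr = 2k/h = 2×0.146/22.5
r_cr = 13 mm; since the bare radius (3.9 mm) is below r_cr, adding a thin layer of insulation will *increase* heat loss.

r_cr ≈ 13 mm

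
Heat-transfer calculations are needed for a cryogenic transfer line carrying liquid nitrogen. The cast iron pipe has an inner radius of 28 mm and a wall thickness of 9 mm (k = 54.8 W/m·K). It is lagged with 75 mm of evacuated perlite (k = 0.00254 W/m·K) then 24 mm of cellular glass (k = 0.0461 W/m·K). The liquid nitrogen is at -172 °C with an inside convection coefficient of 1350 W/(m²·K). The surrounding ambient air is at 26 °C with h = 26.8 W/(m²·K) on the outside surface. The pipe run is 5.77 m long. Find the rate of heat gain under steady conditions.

Cylindrical conduction, so R = ln(r₂/r₁)/(2πkL) per layer, in series:
R_inner film = 1/(h_i·2πr₁L) = 1/(1350×2π×0.028×5.77) = 7.297×10^-4 K/W
R_cast iron pipe wall = ln(37/28)/(2π×54.8×5.77) = 1.403×10^-4 K/W
R_evacuated perlite = ln(112/37)/(2π×0.00254×5.77) = 12.03 K/W
R_cellular glass = ln(136/112)/(2π×0.0461×5.77) = 0.1162 K/W
R_outer film = 1/(h_o·2πr_oL) = 1/(26.8×2π×0.136×5.77) = 0.007568 K/W
R_total = 12.15 K/W
Q = ΔT/R_total = 198/12.15

Q ≈ 16.3 W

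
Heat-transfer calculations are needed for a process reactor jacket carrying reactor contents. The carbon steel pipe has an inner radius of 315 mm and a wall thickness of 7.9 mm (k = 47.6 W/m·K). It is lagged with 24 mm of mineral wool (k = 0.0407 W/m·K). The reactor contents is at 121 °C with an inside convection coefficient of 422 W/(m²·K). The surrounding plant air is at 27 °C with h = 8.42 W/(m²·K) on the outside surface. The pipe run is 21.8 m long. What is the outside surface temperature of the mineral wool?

For a radial system each layer contributes R = ln(r_out/r_in)/(2πkL); films add R = 1/(hA).
R_inner film = 1/(h_i·2πr₁L) = 1/(422×2π×0.315×21.8) = 5.492×10^-5 K/W
R_carbon steel pipe wall = ln(322.9/315)/(2π×47.6×21.8) = 3.799×10^-6 K/W
R_mineral wool = ln(346.9/322.9)/(2π×0.0407×21.8) = 0.01286 K/W
R_outer film = 1/(h_o·2πr_oL) = 1/(8.42×2π×0.3469×21.8) = 0.002499 K/W
R_total = 0.01542 K/W
Q = ΔT/R_total = 94/0.01542
Q = 6100 W
T_interface = T_inner − Q·ΣR(inner→interface) = 121 − 6100×0.01292

T ≈ 42.2 °C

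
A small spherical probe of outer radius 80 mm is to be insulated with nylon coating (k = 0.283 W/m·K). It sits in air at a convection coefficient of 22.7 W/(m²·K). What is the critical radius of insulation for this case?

For a sphere r_cr = 2k/h = 2×0.283/22.7
r_cr = 24.9 mm; since the bare radius (80 mm) is above r_cr, any added insulation will reduce heat loss.

r_cr ≈ 24.9 mm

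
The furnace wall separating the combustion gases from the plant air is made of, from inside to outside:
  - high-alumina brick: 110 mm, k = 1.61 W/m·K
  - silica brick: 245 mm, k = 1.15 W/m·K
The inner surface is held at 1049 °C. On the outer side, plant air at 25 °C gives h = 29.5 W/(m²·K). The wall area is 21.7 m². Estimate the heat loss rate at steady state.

Q ≈ 70500 W

Model the wall as resistances in series:
R_high-alumina brick = L/(kA) = 0.11/(1.61×21.7) = 0.003149 K/W
R_silica brick = L/(kA) = 0.245/(1.15×21.7) = 0.009818 K/W
R_outer film = 1/(h_o·A) = 1/(29.5×21.7) = 0.001562 K/W
R_total = 0.01453 K/W
Q = ΔT / R_total = 1024 / 0.01453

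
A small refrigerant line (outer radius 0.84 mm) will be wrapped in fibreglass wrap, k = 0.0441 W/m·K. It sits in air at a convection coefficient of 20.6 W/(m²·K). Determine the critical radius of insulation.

For a cylinder r_cr = k/h = 0.0441/20.6
r_cr = 2.14 mm; since the bare radius (0.84 mm) is below r_cr, adding a thin layer of insulation will *increase* heat loss.

r_cr ≈ 2.14 mm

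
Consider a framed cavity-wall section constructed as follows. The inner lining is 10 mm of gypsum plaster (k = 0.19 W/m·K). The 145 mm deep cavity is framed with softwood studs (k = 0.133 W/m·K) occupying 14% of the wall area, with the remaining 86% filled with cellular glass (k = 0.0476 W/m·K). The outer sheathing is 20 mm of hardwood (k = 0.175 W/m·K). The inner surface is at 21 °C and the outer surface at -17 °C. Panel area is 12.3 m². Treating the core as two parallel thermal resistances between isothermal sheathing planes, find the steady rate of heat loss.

Sheathing layers in series; stud and cavity paths in parallel between them.
R_inner = 0.01/(0.19×12.3) = 0.004279 K/W
R_stud  = 0.145/(0.133×0.14×12.3) = 0.6331 K/W
R_cav   = 0.145/(0.0476×0.86×12.3) = 0.288 K/W
1/R_core = 1/R_stud + 1/R_cav → R_core = 0.1979 K/W
R_outer = 0.02/(0.175×12.3) = 0.009292 K/W
R_total = 0.2115 K/W
Q = ΔT/R_total = 38/0.2115

Q ≈ 180 W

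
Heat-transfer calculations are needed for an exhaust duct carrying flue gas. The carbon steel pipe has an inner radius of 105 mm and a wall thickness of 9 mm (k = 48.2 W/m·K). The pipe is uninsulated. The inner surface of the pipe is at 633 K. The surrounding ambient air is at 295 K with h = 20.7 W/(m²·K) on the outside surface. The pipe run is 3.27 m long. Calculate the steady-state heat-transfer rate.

Treating each annulus and film as a series resistance:
R_carbon steel pipe wall = ln(114/105)/(2π×48.2×3.27) = 8.304×10^-5 K/W
R_outer film = 1/(h_o·2πr_oL) = 1/(20.7×2π×0.114×3.27) = 0.02063 K/W
R_total = 0.02071 K/W
Q = ΔT/R_total = 338/0.02071

Q ≈ 16300 W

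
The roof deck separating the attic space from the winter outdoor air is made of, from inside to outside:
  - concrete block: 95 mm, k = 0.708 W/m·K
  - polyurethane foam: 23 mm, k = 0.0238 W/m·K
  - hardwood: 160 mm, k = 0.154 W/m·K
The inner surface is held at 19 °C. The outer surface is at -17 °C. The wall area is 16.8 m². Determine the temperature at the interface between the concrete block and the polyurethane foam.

Model the wall as resistances in series:
R_concrete block = L/(kA) = 0.095/(0.708×16.8) = 0.007987 K/W
R_polyurethane foam = L/(kA) = 0.023/(0.0238×16.8) = 0.05752 K/W
R_hardwood = L/(kA) = 0.16/(0.154×16.8) = 0.06184 K/W
R_total = 0.1274 K/W;  Q = ΔT/R_total = 36/0.1274 = 282.7 W
T_interface = T_inner − Q·ΣR(inner→interface) = 19 − 283×0.007987

T ≈ 16.7 °C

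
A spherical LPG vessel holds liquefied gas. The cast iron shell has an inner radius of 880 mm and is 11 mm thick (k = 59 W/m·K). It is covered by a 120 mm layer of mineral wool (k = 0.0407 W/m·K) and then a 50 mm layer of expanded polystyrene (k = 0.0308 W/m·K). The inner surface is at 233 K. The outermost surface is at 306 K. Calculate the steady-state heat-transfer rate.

Q ≈ 192 W

Radial (spherical) resistances in series:
R_cast iron shell = (1/0.88 − 1/0.891)/(4π×59) = 1.892×10^-5 K/W
R_mineral wool = (1/0.891 − 1/1.011)/(4π×0.0407) = 0.2605 K/W
R_expanded polystyrene = (1/1.011 − 1/1.061)/(4π×0.0308) = 0.1204 K/W
R_total = 0.3809 K/W
Q = ΔT/R_total = 73/0.3809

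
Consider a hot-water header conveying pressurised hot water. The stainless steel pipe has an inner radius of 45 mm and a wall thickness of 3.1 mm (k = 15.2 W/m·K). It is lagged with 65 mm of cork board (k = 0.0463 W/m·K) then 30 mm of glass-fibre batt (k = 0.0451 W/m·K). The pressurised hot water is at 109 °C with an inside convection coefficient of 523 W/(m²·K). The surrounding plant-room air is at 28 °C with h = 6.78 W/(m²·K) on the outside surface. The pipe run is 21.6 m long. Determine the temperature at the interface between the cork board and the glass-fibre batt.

T ≈ 48.4 °C

For a radial system each layer contributes R = ln(r_out/r_in)/(2πkL); films add R = 1/(hA).
R_inner film = 1/(h_i·2πr₁L) = 1/(523×2π×0.045×21.6) = 3.131×10^-4 K/W
R_stainless steel pipe wall = ln(48.1/45)/(2π×15.2×21.6) = 3.229×10^-5 K/W
R_cork board = ln(113.1/48.1)/(2π×0.0463×21.6) = 0.1361 K/W
R_glass-fibre batt = ln(143.1/113.1)/(2π×0.0451×21.6) = 0.03844 K/W
R_outer film = 1/(h_o·2πr_oL) = 1/(6.78×2π×0.1431×21.6) = 0.007594 K/W
R_total = 0.1824 K/W
Q = ΔT/R_total = 81/0.1824
Q = 444 W
T_interface = T_inner − Q·ΣR(inner→interface) = 109 − 444×0.1364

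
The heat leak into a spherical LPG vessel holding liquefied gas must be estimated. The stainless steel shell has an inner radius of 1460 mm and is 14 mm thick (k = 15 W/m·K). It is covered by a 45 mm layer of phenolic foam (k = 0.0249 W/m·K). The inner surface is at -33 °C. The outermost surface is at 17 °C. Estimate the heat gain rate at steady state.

Q ≈ 778 W

For a spherical shell R = (1/r₁ − 1/r₂)/(4πk); film R = 1/(h·4πr²). In series:
R_stainless steel shell = (1/1.46 − 1/1.474)/(4π×15) = 3.451×10^-5 K/W
R_phenolic foam = (1/1.474 − 1/1.519)/(4π×0.0249) = 0.06423 K/W
R_total = 0.06427 K/W
Q = ΔT/R_total = 50/0.06427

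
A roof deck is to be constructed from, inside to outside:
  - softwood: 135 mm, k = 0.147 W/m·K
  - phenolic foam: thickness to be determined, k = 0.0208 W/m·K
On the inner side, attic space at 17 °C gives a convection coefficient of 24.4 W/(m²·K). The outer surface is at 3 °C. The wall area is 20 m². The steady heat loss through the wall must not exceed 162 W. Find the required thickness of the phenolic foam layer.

Using the resistance-network approach (series):
R_inner film = 1/(h_i·A) = 1/(24.4×20) = 0.002049 K/W
R_softwood = L/(kA) = 0.135/(0.147×20) = 0.04592 K/W
Sum of the known resistances R_other = 0.04797 K/W
Required total resistance R_tot = ΔT/Q_allow = 14/162 = 0.08642 K/W
R_phenolic foam = R_tot − R_other = 0.03845 K/W
L = R·k·A = 0.03845×0.0208×20

L ≈ 16 mm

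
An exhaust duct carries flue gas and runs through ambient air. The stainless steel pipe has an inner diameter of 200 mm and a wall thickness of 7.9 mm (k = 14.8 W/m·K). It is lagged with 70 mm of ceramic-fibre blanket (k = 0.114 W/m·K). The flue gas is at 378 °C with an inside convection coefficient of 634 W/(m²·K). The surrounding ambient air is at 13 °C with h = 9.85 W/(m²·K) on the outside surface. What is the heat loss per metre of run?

Treating each annulus and film as a series resistance:
R_inner film = 1/(h_i·2πr₁L) = 1/(634×2π×0.1×1) = 0.00251 K/W
R_stainless steel pipe wall = ln(107.9/100)/(2π×14.8×1) = 8.177×10^-4 K/W
R_ceramic-fibre blanket = ln(177.9/107.9)/(2π×0.114×1) = 0.6981 K/W
R_outer film = 1/(h_o·2πr_oL) = 1/(9.85×2π×0.1779×1) = 0.09083 K/W
R_total = 0.7922 K/W
Q = ΔT/R_total = 365/0.7922

q′ ≈ 461 W/m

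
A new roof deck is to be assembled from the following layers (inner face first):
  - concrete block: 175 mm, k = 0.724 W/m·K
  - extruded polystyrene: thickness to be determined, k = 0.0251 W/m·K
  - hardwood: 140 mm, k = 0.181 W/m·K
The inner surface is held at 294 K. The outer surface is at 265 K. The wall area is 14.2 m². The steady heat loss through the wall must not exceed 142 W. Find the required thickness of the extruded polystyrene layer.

Using the resistance-network approach (series):
R_concrete block = L/(kA) = 0.175/(0.724×14.2) = 0.01702 K/W
R_hardwood = L/(kA) = 0.14/(0.181×14.2) = 0.05447 K/W
Sum of the known resistances R_other = 0.07149 K/W
Required total resistance R_tot = ΔT/Q_allow = 29/142 = 0.2042 K/W
R_extruded polystyrene = R_tot − R_other = 0.1327 K/W
L = R·k·A = 0.1327×0.0251×14.2

L ≈ 47.3 mm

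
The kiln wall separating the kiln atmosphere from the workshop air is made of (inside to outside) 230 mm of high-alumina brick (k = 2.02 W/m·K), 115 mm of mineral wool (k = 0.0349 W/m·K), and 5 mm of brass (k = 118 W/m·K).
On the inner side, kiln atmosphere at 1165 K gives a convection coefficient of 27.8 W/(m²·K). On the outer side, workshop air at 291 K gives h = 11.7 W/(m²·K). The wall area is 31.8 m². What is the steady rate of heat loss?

Treating each layer as a thermal resistance in series:
R_inner film = 1/(h_i·A) = 1/(27.8×31.8) = 0.001131 K/W
R_high-alumina brick = L/(kA) = 0.23/(2.02×31.8) = 0.003581 K/W
R_mineral wool = L/(kA) = 0.115/(0.0349×31.8) = 0.1036 K/W
R_brass = L/(kA) = 0.005/(118×31.8) = 1.332×10^-6 K/W
R_outer film = 1/(h_o·A) = 1/(11.7×31.8) = 0.002688 K/W
R_total = 0.111 K/W
Q = ΔT / R_total = 874 / 0.111

Q ≈ 7870 W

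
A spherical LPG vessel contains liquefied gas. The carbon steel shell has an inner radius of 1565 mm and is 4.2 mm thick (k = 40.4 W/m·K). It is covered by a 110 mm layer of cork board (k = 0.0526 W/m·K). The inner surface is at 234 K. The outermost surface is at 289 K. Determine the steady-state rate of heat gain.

Q ≈ 871 W

For a spherical shell R = (1/r₁ − 1/r₂)/(4πk); film R = 1/(h·4πr²). In series:
R_carbon steel shell = (1/1.565 − 1/1.5692)/(4π×40.4) = 3.369×10^-6 K/W
R_cork board = (1/1.5692 − 1/1.6792)/(4π×0.0526) = 0.06316 K/W
R_total = 0.06316 K/W
Q = ΔT/R_total = 55/0.06316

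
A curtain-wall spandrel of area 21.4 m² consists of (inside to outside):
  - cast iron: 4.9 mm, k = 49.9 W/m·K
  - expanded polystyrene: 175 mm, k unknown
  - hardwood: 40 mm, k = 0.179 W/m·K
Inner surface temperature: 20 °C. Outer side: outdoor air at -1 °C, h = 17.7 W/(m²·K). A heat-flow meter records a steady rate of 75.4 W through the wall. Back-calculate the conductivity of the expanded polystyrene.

k ≈ 0.0308 W/(m·K)

Series thermal resistances:
R_cast iron = L/(kA) = 0.0049/(49.9×21.4) = 4.589×10^-6 K/W
R_hardwood = L/(kA) = 0.04/(0.179×21.4) = 0.01044 K/W
R_outer film = 1/(h_o·A) = 1/(17.7×21.4) = 0.00264 K/W
Sum of known resistances R_other = 0.01309 K/W
Total R = ΔT/Q = 21/75.4 = 0.2785 K/W
R_expanded polystyrene = R_total − R_other = 0.2654 K/W
k = L/(R·A) = 0.175/(0.2654×21.4)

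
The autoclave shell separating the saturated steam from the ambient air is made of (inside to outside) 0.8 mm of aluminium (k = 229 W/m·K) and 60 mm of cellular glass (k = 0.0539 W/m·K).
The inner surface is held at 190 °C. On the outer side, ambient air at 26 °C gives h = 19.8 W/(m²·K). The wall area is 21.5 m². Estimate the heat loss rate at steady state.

Treating each layer as a thermal resistance in series:
R_aluminium = L/(kA) = 0.0008/(229×21.5) = 1.625×10^-7 K/W
R_cellular glass = L/(kA) = 0.06/(0.0539×21.5) = 0.05178 K/W
R_outer film = 1/(h_o·A) = 1/(19.8×21.5) = 0.002349 K/W
R_total = 0.05412 K/W
Q = ΔT / R_total = 164 / 0.05412

Q ≈ 3030 W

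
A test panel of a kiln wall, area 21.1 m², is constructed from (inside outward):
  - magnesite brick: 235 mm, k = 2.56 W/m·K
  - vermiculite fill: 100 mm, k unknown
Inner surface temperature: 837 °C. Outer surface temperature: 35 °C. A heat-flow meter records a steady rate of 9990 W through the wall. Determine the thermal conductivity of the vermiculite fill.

k ≈ 0.0624 W/(m·K)

Model the wall as resistances in series:
R_magnesite brick = L/(kA) = 0.235/(2.56×21.1) = 0.004351 K/W
Sum of known resistances R_other = 0.004351 K/W
Total R = ΔT/Q = 802/9990 = 0.08028 K/W
R_vermiculite fill = R_total − R_other = 0.07593 K/W
k = L/(R·A) = 0.1/(0.07593×21.1)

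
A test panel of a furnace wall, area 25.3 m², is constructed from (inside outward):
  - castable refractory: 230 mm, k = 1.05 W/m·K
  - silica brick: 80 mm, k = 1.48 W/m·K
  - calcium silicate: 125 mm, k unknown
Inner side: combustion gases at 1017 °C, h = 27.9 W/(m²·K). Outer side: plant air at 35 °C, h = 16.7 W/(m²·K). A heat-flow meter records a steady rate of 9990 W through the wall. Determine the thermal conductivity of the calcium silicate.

Treating each layer as a thermal resistance in series:
R_inner film = 1/(h_i·A) = 1/(27.9×25.3) = 0.001417 K/W
R_castable refractory = L/(kA) = 0.23/(1.05×25.3) = 0.008658 K/W
R_silica brick = L/(kA) = 0.08/(1.48×25.3) = 0.002137 K/W
R_outer film = 1/(h_o·A) = 1/(16.7×25.3) = 0.002367 K/W
Sum of known resistances R_other = 0.01458 K/W
Total R = ΔT/Q = 982/9990 = 0.0983 K/W
R_calcium silicate = R_total − R_other = 0.08372 K/W
k = L/(R·A) = 0.125/(0.08372×25.3)

k ≈ 0.059 W/(m·K)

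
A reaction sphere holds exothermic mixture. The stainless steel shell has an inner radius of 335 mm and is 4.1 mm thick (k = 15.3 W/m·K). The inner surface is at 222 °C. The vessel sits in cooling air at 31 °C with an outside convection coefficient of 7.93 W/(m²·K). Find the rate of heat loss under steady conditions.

For a spherical shell R = (1/r₁ − 1/r₂)/(4πk); film R = 1/(h·4πr²). In series:
R_stainless steel shell = (1/0.335 − 1/0.3391)/(4π×15.3) = 1.877×10^-4 K/W
R_outer film = 1/(h·4πr_o²) = 1/(7.93×4π×0.3391²) = 0.08727 K/W
R_total = 0.08746 K/W
Q = ΔT/R_total = 191/0.08746

Q ≈ 2180 W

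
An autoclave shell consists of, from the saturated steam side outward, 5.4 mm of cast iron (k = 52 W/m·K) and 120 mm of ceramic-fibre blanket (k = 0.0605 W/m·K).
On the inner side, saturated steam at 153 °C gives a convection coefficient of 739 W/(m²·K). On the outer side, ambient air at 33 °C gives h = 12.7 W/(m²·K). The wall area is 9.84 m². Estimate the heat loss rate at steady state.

Treating each layer as a thermal resistance in series:
R_inner film = 1/(h_i·A) = 1/(739×9.84) = 1.375×10^-4 K/W
R_cast iron = L/(kA) = 0.0054/(52×9.84) = 1.055×10^-5 K/W
R_ceramic-fibre blanket = L/(kA) = 0.12/(0.0605×9.84) = 0.2016 K/W
R_outer film = 1/(h_o·A) = 1/(12.7×9.84) = 0.008002 K/W
R_total = 0.2097 K/W
Q = ΔT / R_total = 120 / 0.2097

Q ≈ 572 W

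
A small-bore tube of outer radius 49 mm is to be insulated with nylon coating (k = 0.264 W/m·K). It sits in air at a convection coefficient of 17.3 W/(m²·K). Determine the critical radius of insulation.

For a cylinder r_cr = k/h = 0.264/17.3
r_cr = 15.3 mm; since the bare radius (49 mm) is above r_cr, any added insulation will reduce heat loss.

r_cr ≈ 15.3 mm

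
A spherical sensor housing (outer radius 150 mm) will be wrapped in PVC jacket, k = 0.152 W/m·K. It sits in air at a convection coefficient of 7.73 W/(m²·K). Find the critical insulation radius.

r_cr ≈ 39.3 mm

For a sphere r_cr = 2k/h = 2×0.152/7.73
r_cr = 39.3 mm; since the bare radius (150 mm) is above r_cr, any added insulation will reduce heat loss.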